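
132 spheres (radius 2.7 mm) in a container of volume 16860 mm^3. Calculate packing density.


V_sphere = 4/3*pi*2.7^3 = 82.448 mm^3
Total V = 132*82.448 = 10883.136 mm^3
PD = 10883.136 / 16860 = 0.646

0.646


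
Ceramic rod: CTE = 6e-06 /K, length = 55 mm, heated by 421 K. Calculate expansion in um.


dL = 6e-06 * 55 * 421 * 1000 = 138.93 um

138.93


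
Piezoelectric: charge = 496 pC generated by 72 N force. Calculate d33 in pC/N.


d33 = 496 / 72 = 6.9 pC/N

6.9


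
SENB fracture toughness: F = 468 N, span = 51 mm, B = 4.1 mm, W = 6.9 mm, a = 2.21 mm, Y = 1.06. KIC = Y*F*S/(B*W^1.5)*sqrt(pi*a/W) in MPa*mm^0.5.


KIC = 1.06*468*51/(4.1*6.9^1.5)*sqrt(pi*2.21/6.9) = 341.52

341.52


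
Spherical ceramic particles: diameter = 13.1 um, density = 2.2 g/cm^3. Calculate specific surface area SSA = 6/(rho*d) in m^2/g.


SSA = 6 / (2.2 * 13.1) = 0.208 m^2/g

0.208


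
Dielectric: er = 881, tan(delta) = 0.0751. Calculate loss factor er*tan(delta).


Loss = 881 * 0.0751 = 66.163

66.163


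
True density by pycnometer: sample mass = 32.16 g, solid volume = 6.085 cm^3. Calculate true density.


TD = 32.16 / 6.085 = 5.285 g/cm^3

5.285


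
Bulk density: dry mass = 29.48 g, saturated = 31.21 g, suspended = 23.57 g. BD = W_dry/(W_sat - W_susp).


BD = 29.48 / (31.21 - 23.57) = 29.48 / 7.64 = 3.859 g/cm^3

3.859


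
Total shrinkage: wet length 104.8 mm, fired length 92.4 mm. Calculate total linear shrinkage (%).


TS = (104.8 - 92.4) / 104.8 * 100 = 11.83%

11.83


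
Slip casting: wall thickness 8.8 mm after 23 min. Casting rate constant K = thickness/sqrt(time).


K = 8.8 / sqrt(23) = 8.8 / 4.7958 = 1.835 mm/min^0.5

1.835


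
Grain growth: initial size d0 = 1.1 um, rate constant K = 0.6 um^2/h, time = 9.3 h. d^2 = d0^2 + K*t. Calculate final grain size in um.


d^2 = 1.1^2 + 0.6*9.3 = 6.79
d = sqrt(6.79) = 2.61 um

2.61


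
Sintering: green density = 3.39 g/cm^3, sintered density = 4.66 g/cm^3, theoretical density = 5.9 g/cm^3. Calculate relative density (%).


Relative = 4.66 / 5.9 * 100 = 79.0%

79.0


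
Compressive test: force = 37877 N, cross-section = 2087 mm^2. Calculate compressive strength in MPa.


CS = 37877 / 2087 = 18.1 MPa

18.1


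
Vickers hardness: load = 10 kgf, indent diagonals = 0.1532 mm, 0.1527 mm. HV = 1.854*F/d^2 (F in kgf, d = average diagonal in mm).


d_avg = (0.1532+0.1527)/2 = 0.15295 mm
HV = 1.854*10/0.15295^2 = 793

793


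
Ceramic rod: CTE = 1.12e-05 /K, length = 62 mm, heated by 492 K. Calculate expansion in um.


dL = 1.12e-05 * 62 * 492 * 1000 = 341.645 um

341.645


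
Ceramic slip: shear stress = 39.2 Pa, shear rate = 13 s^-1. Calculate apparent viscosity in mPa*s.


eta = tau/gamma * 1000 = 39.2/13 * 1000 = 3015.4 mPa*s

3015.4


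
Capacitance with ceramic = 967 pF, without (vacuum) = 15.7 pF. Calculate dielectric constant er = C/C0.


er = 967 / 15.7 = 61.59

61.59


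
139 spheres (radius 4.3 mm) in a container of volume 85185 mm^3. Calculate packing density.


V_sphere = 4/3*pi*4.3^3 = 333.0381 mm^3
Total V = 139*333.0381 = 46292.2959 mm^3
PD = 46292.2959 / 85185 = 0.543

0.543


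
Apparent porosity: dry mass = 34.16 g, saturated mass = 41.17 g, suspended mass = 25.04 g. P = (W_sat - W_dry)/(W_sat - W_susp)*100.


P = (41.17 - 34.16) / (41.17 - 25.04) * 100 = 7.01 / 16.13 * 100 = 43.5%

43.5


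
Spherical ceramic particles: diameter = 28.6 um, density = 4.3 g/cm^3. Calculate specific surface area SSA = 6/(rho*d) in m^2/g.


SSA = 6 / (4.3 * 28.6) = 0.049 m^2/g

0.049


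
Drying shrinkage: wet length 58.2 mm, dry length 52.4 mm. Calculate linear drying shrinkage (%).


DS = (58.2 - 52.4) / 58.2 * 100 = 9.97%

9.97


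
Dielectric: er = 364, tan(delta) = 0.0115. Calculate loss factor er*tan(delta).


Loss = 364 * 0.0115 = 4.186

4.186


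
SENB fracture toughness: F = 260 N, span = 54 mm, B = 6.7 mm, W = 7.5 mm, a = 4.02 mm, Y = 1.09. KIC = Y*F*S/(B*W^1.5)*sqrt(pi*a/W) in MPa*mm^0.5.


KIC = 1.09*260*54/(6.7*7.5^1.5)*sqrt(pi*4.02/7.5) = 144.31

144.31


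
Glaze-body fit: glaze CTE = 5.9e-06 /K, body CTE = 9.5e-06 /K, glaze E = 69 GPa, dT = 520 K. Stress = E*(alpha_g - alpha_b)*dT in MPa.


Stress = 69*1000*(5.9e-06 - 9.5e-06)*520 = -129.2 MPa

-129.2


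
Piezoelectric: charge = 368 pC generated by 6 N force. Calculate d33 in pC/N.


d33 = 368 / 6 = 61.3 pC/N

61.3


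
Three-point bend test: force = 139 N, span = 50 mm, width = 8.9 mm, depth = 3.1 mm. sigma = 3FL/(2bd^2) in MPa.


sigma = 3*139*50/(2*8.9*3.1^2) = 121.9 MPa

121.9


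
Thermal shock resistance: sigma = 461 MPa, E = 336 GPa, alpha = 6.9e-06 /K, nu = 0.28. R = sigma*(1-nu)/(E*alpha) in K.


R = 461*(1-0.28)/(336*1000*6.9e-06) = 143 K

143


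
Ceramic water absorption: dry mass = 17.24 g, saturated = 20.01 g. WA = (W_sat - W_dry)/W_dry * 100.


WA = (20.01 - 17.24) / 17.24 * 100 = 16.07%

16.07


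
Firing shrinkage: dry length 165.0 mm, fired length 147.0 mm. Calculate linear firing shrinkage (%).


FS = (165.0 - 147.0) / 165.0 * 100 = 10.91%

10.91


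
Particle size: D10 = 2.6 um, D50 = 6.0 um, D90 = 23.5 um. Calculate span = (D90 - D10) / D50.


Span = (23.5 - 2.6) / 6.0 = 20.9 / 6.0 = 3.483

3.483


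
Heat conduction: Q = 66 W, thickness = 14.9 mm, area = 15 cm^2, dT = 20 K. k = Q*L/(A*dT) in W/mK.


k = 66*14.9/1000/(15/10000*20) = 32.78 W/mK

32.78


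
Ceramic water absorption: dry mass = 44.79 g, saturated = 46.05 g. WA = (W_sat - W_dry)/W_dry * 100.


WA = (46.05 - 44.79) / 44.79 * 100 = 2.81%

2.81


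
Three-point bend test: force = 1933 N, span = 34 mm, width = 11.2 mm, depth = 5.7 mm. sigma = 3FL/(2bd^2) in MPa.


sigma = 3*1933*34/(2*11.2*5.7^2) = 270.9 MPa

270.9


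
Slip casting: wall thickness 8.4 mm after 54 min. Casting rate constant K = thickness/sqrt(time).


K = 8.4 / sqrt(54) = 8.4 / 7.3485 = 1.143 mm/min^0.5

1.143


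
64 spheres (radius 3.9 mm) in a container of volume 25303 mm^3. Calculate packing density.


V_sphere = 4/3*pi*3.9^3 = 248.4748 mm^3
Total V = 64*248.4748 = 15902.3872 mm^3
PD = 15902.3872 / 25303 = 0.628

0.628


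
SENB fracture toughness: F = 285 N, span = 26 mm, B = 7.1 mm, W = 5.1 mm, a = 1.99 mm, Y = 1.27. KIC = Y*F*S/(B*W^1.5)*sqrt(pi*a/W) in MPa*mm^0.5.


KIC = 1.27*285*26/(7.1*5.1^1.5)*sqrt(pi*1.99/5.1) = 127.42

127.42


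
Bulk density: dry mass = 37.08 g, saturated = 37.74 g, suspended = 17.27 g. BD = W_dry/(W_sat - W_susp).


BD = 37.08 / (37.74 - 17.27) = 37.08 / 20.47 = 1.811 g/cm^3

1.811


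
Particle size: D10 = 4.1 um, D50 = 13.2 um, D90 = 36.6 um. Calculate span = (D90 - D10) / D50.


Span = (36.6 - 4.1) / 13.2 = 32.5 / 13.2 = 2.462

2.462


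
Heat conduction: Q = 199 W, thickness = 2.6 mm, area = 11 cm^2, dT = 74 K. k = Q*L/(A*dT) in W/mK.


k = 199*2.6/1000/(11/10000*74) = 6.36 W/mK

6.36


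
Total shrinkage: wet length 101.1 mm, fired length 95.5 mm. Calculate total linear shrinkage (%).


TS = (101.1 - 95.5) / 101.1 * 100 = 5.54%

5.54


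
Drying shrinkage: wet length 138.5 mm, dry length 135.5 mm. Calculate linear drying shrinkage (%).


DS = (138.5 - 135.5) / 138.5 * 100 = 2.17%

2.17


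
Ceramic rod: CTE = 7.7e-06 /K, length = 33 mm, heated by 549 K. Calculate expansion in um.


dL = 7.7e-06 * 33 * 549 * 1000 = 139.501 um

139.501


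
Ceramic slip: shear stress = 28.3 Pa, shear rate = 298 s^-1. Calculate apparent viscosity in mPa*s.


eta = tau/gamma * 1000 = 28.3/298 * 1000 = 95.0 mPa*s

95.0


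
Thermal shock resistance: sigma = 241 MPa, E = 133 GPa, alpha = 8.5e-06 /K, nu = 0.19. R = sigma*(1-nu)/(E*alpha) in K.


R = 241*(1-0.19)/(133*1000*8.5e-06) = 173 K

173


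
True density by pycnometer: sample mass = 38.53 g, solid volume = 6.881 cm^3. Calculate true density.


TD = 38.53 / 6.881 = 5.599 g/cm^3

5.599


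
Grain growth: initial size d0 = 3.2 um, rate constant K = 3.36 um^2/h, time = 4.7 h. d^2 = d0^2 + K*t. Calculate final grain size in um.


d^2 = 3.2^2 + 3.36*4.7 = 26.032
d = sqrt(26.032) = 5.1 um

5.1


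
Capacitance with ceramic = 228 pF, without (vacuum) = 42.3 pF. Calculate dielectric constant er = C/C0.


er = 228 / 42.3 = 5.39

5.39


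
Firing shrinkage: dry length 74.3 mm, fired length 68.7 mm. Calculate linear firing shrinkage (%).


FS = (74.3 - 68.7) / 74.3 * 100 = 7.54%

7.54


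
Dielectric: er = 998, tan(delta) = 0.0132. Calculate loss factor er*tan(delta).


Loss = 998 * 0.0132 = 13.174

13.174


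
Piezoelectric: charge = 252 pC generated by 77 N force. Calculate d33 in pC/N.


d33 = 252 / 77 = 3.3 pC/N

3.3


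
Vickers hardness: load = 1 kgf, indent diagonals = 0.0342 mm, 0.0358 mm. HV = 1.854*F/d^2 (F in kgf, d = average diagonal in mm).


d_avg = (0.0342+0.0358)/2 = 0.035 mm
HV = 1.854*1/0.035^2 = 1513

1513


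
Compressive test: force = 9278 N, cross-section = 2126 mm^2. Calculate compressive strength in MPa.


CS = 9278 / 2126 = 4.4 MPa

4.4


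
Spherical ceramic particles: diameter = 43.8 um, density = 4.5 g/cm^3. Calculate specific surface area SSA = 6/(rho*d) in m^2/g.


SSA = 6 / (4.5 * 43.8) = 0.03 m^2/g

0.03


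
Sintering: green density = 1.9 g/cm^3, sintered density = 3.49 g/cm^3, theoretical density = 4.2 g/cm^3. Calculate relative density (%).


Relative = 3.49 / 4.2 * 100 = 83.1%

83.1


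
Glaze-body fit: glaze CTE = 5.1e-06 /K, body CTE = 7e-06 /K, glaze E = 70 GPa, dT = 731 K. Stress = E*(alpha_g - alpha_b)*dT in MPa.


Stress = 70*1000*(5.1e-06 - 7e-06)*731 = -97.2 MPa

-97.2


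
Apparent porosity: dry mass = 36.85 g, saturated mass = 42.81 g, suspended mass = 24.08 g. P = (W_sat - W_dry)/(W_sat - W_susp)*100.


P = (42.81 - 36.85) / (42.81 - 24.08) * 100 = 5.96 / 18.73 * 100 = 31.8%

31.8


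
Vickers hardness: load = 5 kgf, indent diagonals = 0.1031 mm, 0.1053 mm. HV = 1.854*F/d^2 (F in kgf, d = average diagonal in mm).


d_avg = (0.1031+0.1053)/2 = 0.1042 mm
HV = 1.854*5/0.1042^2 = 854

854


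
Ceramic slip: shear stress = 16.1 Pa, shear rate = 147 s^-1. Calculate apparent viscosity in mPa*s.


eta = tau/gamma * 1000 = 16.1/147 * 1000 = 109.5 mPa*s

109.5


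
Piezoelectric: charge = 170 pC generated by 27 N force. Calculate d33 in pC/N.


d33 = 170 / 27 = 6.3 pC/N

6.3


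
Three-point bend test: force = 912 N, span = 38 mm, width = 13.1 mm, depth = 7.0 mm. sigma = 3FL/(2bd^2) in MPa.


sigma = 3*912*38/(2*13.1*7.0^2) = 81.0 MPa

81.0


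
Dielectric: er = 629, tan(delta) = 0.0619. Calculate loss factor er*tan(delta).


Loss = 629 * 0.0619 = 38.935

38.935


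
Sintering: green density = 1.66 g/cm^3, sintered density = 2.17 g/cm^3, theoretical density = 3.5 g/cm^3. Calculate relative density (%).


Relative = 2.17 / 3.5 * 100 = 62.0%

62.0


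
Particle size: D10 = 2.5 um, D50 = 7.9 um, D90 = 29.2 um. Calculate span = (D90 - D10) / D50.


Span = (29.2 - 2.5) / 7.9 = 26.7 / 7.9 = 3.38

3.38


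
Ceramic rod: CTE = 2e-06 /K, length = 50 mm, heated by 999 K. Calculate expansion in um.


dL = 2e-06 * 50 * 999 * 1000 = 99.9 um

99.9


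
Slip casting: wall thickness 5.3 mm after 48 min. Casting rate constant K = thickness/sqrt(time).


K = 5.3 / sqrt(48) = 5.3 / 6.9282 = 0.765 mm/min^0.5

0.765


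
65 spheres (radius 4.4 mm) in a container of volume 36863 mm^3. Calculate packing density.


V_sphere = 4/3*pi*4.4^3 = 356.8179 mm^3
Total V = 65*356.8179 = 23193.1635 mm^3
PD = 23193.1635 / 36863 = 0.629

0.629


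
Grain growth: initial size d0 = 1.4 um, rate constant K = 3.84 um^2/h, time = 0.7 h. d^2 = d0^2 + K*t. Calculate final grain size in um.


d^2 = 1.4^2 + 3.84*0.7 = 4.648
d = sqrt(4.648) = 2.16 um

2.16


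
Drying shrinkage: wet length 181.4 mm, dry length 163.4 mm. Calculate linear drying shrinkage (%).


DS = (181.4 - 163.4) / 181.4 * 100 = 9.92%

9.92


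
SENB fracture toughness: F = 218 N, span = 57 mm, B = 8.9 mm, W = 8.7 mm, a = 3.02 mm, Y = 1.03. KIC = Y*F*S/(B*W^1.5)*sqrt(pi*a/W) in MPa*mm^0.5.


KIC = 1.03*218*57/(8.9*8.7^1.5)*sqrt(pi*3.02/8.7) = 58.52

58.52


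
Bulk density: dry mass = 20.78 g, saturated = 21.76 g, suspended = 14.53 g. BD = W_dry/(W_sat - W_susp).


BD = 20.78 / (21.76 - 14.53) = 20.78 / 7.23 = 2.874 g/cm^3

2.874


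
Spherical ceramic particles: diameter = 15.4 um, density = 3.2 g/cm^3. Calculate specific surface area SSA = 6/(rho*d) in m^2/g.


SSA = 6 / (3.2 * 15.4) = 0.122 m^2/g

0.122


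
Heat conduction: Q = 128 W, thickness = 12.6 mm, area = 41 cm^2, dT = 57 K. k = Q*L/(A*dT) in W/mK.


k = 128*12.6/1000/(41/10000*57) = 6.9 W/mK

6.9


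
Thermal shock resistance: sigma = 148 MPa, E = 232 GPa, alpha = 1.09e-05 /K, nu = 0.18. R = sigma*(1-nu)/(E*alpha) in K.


R = 148*(1-0.18)/(232*1000*1.09e-05) = 48 K

48


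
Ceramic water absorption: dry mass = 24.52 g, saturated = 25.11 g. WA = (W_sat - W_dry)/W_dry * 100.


WA = (25.11 - 24.52) / 24.52 * 100 = 2.41%

2.41


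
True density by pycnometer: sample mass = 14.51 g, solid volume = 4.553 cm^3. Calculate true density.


TD = 14.51 / 4.553 = 3.187 g/cm^3

3.187


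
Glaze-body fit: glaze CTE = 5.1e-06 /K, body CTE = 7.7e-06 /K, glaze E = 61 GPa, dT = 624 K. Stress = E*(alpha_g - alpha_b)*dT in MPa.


Stress = 61*1000*(5.1e-06 - 7.7e-06)*624 = -99.0 MPa

-99.0


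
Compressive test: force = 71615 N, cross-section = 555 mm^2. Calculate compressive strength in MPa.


CS = 71615 / 555 = 129.0 MPa

129.0


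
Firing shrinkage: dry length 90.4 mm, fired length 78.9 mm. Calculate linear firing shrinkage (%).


FS = (90.4 - 78.9) / 90.4 * 100 = 12.72%

12.72


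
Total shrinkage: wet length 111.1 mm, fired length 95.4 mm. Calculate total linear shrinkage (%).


TS = (111.1 - 95.4) / 111.1 * 100 = 14.13%

14.13


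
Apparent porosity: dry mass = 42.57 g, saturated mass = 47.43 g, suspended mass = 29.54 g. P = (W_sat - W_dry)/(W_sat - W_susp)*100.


P = (47.43 - 42.57) / (47.43 - 29.54) * 100 = 4.86 / 17.89 * 100 = 27.2%

27.2


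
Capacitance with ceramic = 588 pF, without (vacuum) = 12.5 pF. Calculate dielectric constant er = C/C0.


er = 588 / 12.5 = 47.04

47.04


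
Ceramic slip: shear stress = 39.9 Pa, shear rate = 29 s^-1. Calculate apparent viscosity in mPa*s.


eta = tau/gamma * 1000 = 39.9/29 * 1000 = 1375.9 mPa*s

1375.9


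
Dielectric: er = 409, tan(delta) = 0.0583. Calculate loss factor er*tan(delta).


Loss = 409 * 0.0583 = 23.845

23.845


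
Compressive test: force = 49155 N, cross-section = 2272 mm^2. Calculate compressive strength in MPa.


CS = 49155 / 2272 = 21.6 MPa

21.6


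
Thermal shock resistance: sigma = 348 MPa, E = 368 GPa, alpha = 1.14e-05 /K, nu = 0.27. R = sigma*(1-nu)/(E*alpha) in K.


R = 348*(1-0.27)/(368*1000*1.14e-05) = 61 K

61


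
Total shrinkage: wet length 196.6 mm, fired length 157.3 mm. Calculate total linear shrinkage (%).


TS = (196.6 - 157.3) / 196.6 * 100 = 19.99%

19.99


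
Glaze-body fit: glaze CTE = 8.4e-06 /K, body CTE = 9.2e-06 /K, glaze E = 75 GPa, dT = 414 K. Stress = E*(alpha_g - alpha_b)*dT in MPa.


Stress = 75*1000*(8.4e-06 - 9.2e-06)*414 = -24.8 MPa

-24.8


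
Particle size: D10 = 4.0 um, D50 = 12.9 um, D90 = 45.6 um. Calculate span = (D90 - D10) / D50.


Span = (45.6 - 4.0) / 12.9 = 41.6 / 12.9 = 3.225

3.225


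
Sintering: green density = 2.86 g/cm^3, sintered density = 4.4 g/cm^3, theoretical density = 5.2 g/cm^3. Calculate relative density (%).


Relative = 4.4 / 5.2 * 100 = 84.6%

84.6


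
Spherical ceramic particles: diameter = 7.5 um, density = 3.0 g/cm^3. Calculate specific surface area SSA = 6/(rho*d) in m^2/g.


SSA = 6 / (3.0 * 7.5) = 0.267 m^2/g

0.267


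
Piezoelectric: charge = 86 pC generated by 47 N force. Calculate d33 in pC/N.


d33 = 86 / 47 = 1.8 pC/N

1.8


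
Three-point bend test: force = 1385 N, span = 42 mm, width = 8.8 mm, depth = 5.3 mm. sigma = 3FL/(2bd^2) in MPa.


sigma = 3*1385*42/(2*8.8*5.3^2) = 353.0 MPa

353.0


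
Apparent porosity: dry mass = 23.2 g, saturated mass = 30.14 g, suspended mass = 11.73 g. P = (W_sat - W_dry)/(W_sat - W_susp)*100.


P = (30.14 - 23.2) / (30.14 - 11.73) * 100 = 6.94 / 18.41 * 100 = 37.7%

37.7


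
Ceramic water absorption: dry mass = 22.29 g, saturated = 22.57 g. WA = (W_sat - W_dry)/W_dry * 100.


WA = (22.57 - 22.29) / 22.29 * 100 = 1.26%

1.26


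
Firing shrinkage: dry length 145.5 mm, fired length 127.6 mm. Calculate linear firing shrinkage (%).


FS = (145.5 - 127.6) / 145.5 * 100 = 12.3%

12.3


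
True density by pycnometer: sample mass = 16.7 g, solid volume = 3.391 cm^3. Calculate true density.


TD = 16.7 / 3.391 = 4.925 g/cm^3

4.925


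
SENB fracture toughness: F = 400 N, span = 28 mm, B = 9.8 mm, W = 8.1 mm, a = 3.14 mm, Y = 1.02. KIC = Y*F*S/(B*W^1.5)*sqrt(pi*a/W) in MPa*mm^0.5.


KIC = 1.02*400*28/(9.8*8.1^1.5)*sqrt(pi*3.14/8.1) = 55.8

55.8


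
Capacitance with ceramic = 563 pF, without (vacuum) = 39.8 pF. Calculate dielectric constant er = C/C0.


er = 563 / 39.8 = 14.15

14.15


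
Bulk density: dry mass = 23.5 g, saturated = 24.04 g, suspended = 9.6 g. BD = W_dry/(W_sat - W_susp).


BD = 23.5 / (24.04 - 9.6) = 23.5 / 14.44 = 1.627 g/cm^3

1.627


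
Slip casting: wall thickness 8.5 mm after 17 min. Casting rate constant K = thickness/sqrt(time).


K = 8.5 / sqrt(17) = 8.5 / 4.1231 = 2.062 mm/min^0.5

2.062


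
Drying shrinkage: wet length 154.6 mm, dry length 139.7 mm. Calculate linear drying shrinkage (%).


DS = (154.6 - 139.7) / 154.6 * 100 = 9.64%

9.64


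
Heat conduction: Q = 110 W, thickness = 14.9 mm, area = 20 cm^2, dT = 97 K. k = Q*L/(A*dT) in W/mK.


k = 110*14.9/1000/(20/10000*97) = 8.45 W/mK

8.45


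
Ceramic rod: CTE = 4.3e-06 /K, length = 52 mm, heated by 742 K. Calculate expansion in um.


dL = 4.3e-06 * 52 * 742 * 1000 = 165.911 um

165.911


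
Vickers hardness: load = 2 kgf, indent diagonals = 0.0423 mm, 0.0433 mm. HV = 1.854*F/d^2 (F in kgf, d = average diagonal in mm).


d_avg = (0.0423+0.0433)/2 = 0.0428 mm
HV = 1.854*2/0.0428^2 = 2024

2024


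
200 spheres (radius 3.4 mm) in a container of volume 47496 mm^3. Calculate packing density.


V_sphere = 4/3*pi*3.4^3 = 164.6362 mm^3
Total V = 200*164.6362 = 32927.24 mm^3
PD = 32927.24 / 47496 = 0.693

0.693


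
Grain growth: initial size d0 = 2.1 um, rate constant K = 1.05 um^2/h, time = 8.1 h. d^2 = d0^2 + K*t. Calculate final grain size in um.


d^2 = 2.1^2 + 1.05*8.1 = 12.915
d = sqrt(12.915) = 3.59 um

3.59


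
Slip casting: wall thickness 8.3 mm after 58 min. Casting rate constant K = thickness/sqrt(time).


K = 8.3 / sqrt(58) = 8.3 / 7.6158 = 1.09 mm/min^0.5

1.09


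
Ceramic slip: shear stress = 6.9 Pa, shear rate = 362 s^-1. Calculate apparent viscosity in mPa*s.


eta = tau/gamma * 1000 = 6.9/362 * 1000 = 19.1 mPa*s

19.1


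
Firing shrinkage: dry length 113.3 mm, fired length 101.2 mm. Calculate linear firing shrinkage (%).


FS = (113.3 - 101.2) / 113.3 * 100 = 10.68%

10.68


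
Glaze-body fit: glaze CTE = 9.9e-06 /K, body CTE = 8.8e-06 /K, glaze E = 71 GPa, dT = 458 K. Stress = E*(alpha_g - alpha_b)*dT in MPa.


Stress = 71*1000*(9.9e-06 - 8.8e-06)*458 = 35.8 MPa

35.8


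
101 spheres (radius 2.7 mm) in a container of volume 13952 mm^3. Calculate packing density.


V_sphere = 4/3*pi*2.7^3 = 82.448 mm^3
Total V = 101*82.448 = 8327.248 mm^3
PD = 8327.248 / 13952 = 0.597

0.597


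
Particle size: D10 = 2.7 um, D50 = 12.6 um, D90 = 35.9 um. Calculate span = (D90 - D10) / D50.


Span = (35.9 - 2.7) / 12.6 = 33.2 / 12.6 = 2.635

2.635


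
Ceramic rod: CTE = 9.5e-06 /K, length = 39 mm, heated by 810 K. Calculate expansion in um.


dL = 9.5e-06 * 39 * 810 * 1000 = 300.105 um

300.105


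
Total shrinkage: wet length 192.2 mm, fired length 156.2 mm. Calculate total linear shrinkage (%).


TS = (192.2 - 156.2) / 192.2 * 100 = 18.73%

18.73


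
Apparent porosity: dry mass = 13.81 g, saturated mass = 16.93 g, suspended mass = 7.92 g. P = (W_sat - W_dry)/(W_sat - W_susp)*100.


P = (16.93 - 13.81) / (16.93 - 7.92) * 100 = 3.12 / 9.01 * 100 = 34.6%

34.6


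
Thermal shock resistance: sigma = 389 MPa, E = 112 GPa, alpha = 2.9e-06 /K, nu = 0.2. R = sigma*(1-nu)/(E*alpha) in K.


R = 389*(1-0.2)/(112*1000*2.9e-06) = 958 K

958


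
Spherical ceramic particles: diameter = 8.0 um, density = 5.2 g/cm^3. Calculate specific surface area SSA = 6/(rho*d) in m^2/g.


SSA = 6 / (5.2 * 8.0) = 0.144 m^2/g

0.144


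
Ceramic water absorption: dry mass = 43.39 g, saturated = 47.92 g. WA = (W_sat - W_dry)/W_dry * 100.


WA = (47.92 - 43.39) / 43.39 * 100 = 10.44%

10.44


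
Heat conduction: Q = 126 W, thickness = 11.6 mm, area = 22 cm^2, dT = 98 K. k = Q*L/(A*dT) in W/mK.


k = 126*11.6/1000/(22/10000*98) = 6.78 W/mK

6.78


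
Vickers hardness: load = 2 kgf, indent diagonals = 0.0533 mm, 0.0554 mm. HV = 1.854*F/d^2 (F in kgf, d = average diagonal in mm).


d_avg = (0.0533+0.0554)/2 = 0.05435 mm
HV = 1.854*2/0.05435^2 = 1255

1255


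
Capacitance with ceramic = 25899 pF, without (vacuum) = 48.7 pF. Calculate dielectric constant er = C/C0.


er = 25899 / 48.7 = 531.81

531.81


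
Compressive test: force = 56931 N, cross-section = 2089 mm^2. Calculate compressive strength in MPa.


CS = 56931 / 2089 = 27.3 MPa

27.3


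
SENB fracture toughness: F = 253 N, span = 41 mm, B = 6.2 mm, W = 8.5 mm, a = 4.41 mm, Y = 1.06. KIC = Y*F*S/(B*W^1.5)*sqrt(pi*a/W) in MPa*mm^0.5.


KIC = 1.06*253*41/(6.2*8.5^1.5)*sqrt(pi*4.41/8.5) = 91.36

91.36


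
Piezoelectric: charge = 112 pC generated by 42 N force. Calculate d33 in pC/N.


d33 = 112 / 42 = 2.7 pC/N

2.7


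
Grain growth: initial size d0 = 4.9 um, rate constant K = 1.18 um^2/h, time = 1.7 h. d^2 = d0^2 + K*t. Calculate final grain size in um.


d^2 = 4.9^2 + 1.18*1.7 = 26.016
d = sqrt(26.016) = 5.1 um

5.1


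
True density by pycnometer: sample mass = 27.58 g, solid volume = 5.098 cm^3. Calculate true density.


TD = 27.58 / 5.098 = 5.41 g/cm^3

5.41


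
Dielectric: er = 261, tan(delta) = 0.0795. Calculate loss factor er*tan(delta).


Loss = 261 * 0.0795 = 20.75

20.75


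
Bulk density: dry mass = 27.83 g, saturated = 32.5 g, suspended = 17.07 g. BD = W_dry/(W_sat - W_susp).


BD = 27.83 / (32.5 - 17.07) = 27.83 / 15.43 = 1.804 g/cm^3

1.804


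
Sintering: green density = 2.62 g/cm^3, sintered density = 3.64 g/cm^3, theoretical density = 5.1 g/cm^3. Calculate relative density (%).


Relative = 3.64 / 5.1 * 100 = 71.4%

71.4


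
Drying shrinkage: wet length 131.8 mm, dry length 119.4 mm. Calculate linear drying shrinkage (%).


DS = (131.8 - 119.4) / 131.8 * 100 = 9.41%

9.41


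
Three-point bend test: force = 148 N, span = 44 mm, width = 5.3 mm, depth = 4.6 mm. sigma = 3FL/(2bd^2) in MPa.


sigma = 3*148*44/(2*5.3*4.6^2) = 87.1 MPa

87.1


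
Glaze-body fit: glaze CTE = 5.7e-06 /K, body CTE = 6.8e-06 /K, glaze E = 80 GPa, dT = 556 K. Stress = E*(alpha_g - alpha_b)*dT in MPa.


Stress = 80*1000*(5.7e-06 - 6.8e-06)*556 = -48.9 MPa

-48.9


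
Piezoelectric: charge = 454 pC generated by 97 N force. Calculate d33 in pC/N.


d33 = 454 / 97 = 4.7 pC/N

4.7


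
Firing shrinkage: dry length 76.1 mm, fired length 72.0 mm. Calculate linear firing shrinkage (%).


FS = (76.1 - 72.0) / 76.1 * 100 = 5.39%

5.39


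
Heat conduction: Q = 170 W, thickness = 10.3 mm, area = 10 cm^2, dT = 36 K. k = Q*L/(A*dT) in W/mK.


k = 170*10.3/1000/(10/10000*36) = 48.64 W/mK

48.64


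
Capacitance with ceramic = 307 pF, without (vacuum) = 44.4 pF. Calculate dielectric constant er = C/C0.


er = 307 / 44.4 = 6.91

6.91


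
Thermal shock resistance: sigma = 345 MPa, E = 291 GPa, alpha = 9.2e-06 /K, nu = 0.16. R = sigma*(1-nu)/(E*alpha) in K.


R = 345*(1-0.16)/(291*1000*9.2e-06) = 108 K

108


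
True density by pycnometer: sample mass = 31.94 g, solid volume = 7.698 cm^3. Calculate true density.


TD = 31.94 / 7.698 = 4.149 g/cm^3

4.149


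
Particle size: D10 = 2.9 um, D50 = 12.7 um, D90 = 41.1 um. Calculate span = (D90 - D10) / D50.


Span = (41.1 - 2.9) / 12.7 = 38.2 / 12.7 = 3.008

3.008


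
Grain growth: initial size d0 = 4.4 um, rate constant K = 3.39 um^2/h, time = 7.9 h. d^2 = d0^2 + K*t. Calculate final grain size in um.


d^2 = 4.4^2 + 3.39*7.9 = 46.141
d = sqrt(46.141) = 6.79 um

6.79


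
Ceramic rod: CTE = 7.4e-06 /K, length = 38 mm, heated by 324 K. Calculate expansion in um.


dL = 7.4e-06 * 38 * 324 * 1000 = 91.109 um

91.109


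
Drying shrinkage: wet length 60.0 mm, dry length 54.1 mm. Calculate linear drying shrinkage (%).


DS = (60.0 - 54.1) / 60.0 * 100 = 9.83%

9.83


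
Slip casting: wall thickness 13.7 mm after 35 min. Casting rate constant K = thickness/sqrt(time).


K = 13.7 / sqrt(35) = 13.7 / 5.9161 = 2.316 mm/min^0.5

2.316


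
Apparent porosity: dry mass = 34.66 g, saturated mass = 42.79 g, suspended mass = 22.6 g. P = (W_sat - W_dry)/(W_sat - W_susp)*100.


P = (42.79 - 34.66) / (42.79 - 22.6) * 100 = 8.13 / 20.19 * 100 = 40.3%

40.3


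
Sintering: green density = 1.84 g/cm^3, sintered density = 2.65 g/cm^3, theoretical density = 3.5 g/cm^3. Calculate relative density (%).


Relative = 2.65 / 3.5 * 100 = 75.7%

75.7


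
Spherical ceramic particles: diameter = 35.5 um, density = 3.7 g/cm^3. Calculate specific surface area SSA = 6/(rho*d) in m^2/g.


SSA = 6 / (3.7 * 35.5) = 0.046 m^2/g

0.046


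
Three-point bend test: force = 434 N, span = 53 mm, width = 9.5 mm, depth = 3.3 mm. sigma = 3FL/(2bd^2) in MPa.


sigma = 3*434*53/(2*9.5*3.3^2) = 333.5 MPa

333.5


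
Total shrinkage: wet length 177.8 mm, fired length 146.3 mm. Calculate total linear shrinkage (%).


TS = (177.8 - 146.3) / 177.8 * 100 = 17.72%

17.72


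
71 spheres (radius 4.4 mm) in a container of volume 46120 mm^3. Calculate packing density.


V_sphere = 4/3*pi*4.4^3 = 356.8179 mm^3
Total V = 71*356.8179 = 25334.0709 mm^3
PD = 25334.0709 / 46120 = 0.549

0.549


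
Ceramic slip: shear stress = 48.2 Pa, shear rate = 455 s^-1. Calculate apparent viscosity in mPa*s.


eta = tau/gamma * 1000 = 48.2/455 * 1000 = 105.9 mPa*s

105.9


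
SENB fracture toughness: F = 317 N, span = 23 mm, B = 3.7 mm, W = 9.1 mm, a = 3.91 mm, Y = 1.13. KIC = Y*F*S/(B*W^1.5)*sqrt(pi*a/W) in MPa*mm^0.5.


KIC = 1.13*317*23/(3.7*9.1^1.5)*sqrt(pi*3.91/9.1) = 94.24

94.24


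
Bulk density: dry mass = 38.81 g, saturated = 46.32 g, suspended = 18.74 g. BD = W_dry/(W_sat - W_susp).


BD = 38.81 / (46.32 - 18.74) = 38.81 / 27.58 = 1.407 g/cm^3

1.407


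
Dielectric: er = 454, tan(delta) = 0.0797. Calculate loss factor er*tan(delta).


Loss = 454 * 0.0797 = 36.184

36.184


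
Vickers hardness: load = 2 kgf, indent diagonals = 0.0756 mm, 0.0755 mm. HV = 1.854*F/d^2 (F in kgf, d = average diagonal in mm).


d_avg = (0.0756+0.0755)/2 = 0.07555 mm
HV = 1.854*2/0.07555^2 = 650

650


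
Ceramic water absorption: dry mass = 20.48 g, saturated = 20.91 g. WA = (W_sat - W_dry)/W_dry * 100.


WA = (20.91 - 20.48) / 20.48 * 100 = 2.1%

2.1


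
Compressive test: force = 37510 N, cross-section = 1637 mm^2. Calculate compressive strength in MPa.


CS = 37510 / 1637 = 22.9 MPa

22.9


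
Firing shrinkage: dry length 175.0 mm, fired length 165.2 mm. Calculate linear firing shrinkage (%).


FS = (175.0 - 165.2) / 175.0 * 100 = 5.6%

5.6


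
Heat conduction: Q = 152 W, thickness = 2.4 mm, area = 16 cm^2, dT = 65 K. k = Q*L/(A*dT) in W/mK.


k = 152*2.4/1000/(16/10000*65) = 3.51 W/mK

3.51


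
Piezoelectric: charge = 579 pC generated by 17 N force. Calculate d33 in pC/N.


d33 = 579 / 17 = 34.1 pC/N

34.1


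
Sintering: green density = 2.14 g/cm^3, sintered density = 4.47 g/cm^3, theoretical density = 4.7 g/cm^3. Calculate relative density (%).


Relative = 4.47 / 4.7 * 100 = 95.1%

95.1


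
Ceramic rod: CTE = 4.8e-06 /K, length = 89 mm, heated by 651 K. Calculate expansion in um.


dL = 4.8e-06 * 89 * 651 * 1000 = 278.107 um

278.107


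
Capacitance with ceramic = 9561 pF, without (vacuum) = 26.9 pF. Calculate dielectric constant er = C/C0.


er = 9561 / 26.9 = 355.43

355.43


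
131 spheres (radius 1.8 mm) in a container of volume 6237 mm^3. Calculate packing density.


V_sphere = 4/3*pi*1.8^3 = 24.429 mm^3
Total V = 131*24.429 = 3200.199 mm^3
PD = 3200.199 / 6237 = 0.513

0.513


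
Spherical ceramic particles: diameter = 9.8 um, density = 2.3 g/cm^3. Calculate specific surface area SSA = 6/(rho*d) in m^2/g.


SSA = 6 / (2.3 * 9.8) = 0.266 m^2/g

0.266


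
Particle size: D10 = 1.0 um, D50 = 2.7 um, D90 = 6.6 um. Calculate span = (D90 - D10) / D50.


Span = (6.6 - 1.0) / 2.7 = 5.6 / 2.7 = 2.074

2.074


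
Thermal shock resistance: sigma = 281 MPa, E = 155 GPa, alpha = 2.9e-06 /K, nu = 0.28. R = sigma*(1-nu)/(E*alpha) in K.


R = 281*(1-0.28)/(155*1000*2.9e-06) = 450 K

450


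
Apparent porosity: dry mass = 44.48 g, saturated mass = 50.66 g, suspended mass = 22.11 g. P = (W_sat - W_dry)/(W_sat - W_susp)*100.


P = (50.66 - 44.48) / (50.66 - 22.11) * 100 = 6.18 / 28.55 * 100 = 21.6%

21.6


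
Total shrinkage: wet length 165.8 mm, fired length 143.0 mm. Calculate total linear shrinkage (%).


TS = (165.8 - 143.0) / 165.8 * 100 = 13.75%

13.75


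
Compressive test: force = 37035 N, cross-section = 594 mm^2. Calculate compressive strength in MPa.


CS = 37035 / 594 = 62.3 MPa

62.3


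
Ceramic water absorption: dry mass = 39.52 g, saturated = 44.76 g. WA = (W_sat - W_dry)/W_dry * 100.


WA = (44.76 - 39.52) / 39.52 * 100 = 13.26%

13.26


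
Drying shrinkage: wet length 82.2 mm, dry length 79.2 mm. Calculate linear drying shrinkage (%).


DS = (82.2 - 79.2) / 82.2 * 100 = 3.65%

3.65


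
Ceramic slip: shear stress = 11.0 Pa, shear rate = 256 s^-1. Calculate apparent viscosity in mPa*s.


eta = tau/gamma * 1000 = 11.0/256 * 1000 = 43.0 mPa*s

43.0


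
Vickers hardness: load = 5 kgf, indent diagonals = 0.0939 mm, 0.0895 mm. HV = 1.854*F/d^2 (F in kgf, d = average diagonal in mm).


d_avg = (0.0939+0.0895)/2 = 0.0917 mm
HV = 1.854*5/0.0917^2 = 1102

1102


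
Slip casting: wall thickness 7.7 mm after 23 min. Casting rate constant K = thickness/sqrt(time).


K = 7.7 / sqrt(23) = 7.7 / 4.7958 = 1.606 mm/min^0.5

1.606


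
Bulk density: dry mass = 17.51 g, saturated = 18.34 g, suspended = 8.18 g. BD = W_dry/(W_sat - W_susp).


BD = 17.51 / (18.34 - 8.18) = 17.51 / 10.16 = 1.723 g/cm^3

1.723


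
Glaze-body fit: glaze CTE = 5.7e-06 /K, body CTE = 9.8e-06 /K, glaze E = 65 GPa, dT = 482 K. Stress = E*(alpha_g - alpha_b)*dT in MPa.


Stress = 65*1000*(5.7e-06 - 9.8e-06)*482 = -128.5 MPa

-128.5


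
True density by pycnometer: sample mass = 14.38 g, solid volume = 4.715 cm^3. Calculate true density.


TD = 14.38 / 4.715 = 3.05 g/cm^3

3.05


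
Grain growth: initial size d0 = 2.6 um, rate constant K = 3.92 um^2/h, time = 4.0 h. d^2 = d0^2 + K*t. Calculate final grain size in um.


d^2 = 2.6^2 + 3.92*4.0 = 22.44
d = sqrt(22.44) = 4.74 um

4.74


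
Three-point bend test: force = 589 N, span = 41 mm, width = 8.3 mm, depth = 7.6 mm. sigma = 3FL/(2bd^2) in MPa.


sigma = 3*589*41/(2*8.3*7.6^2) = 75.6 MPa

75.6


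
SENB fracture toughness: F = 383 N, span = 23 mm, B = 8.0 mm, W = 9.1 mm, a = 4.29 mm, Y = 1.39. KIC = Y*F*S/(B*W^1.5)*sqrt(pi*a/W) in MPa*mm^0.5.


KIC = 1.39*383*23/(8.0*9.1^1.5)*sqrt(pi*4.29/9.1) = 67.85

67.85


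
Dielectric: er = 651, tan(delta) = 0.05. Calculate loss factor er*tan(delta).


Loss = 651 * 0.05 = 32.55

32.55


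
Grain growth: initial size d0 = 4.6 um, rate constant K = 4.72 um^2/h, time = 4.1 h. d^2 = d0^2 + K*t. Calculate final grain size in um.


d^2 = 4.6^2 + 4.72*4.1 = 40.512
d = sqrt(40.512) = 6.36 um

6.36


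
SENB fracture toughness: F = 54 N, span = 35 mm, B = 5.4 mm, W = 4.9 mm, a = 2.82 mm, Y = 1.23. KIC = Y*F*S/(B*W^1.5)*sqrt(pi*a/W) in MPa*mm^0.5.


KIC = 1.23*54*35/(5.4*4.9^1.5)*sqrt(pi*2.82/4.9) = 53.37

53.37


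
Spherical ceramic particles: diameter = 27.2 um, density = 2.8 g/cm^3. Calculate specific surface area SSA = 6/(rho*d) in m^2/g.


SSA = 6 / (2.8 * 27.2) = 0.079 m^2/g

0.079


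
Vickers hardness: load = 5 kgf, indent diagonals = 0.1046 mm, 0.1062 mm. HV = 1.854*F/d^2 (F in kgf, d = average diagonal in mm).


d_avg = (0.1046+0.1062)/2 = 0.1054 mm
HV = 1.854*5/0.1054^2 = 834

834


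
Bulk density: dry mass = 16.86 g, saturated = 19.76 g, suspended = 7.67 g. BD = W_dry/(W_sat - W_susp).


BD = 16.86 / (19.76 - 7.67) = 16.86 / 12.09 = 1.395 g/cm^3

1.395


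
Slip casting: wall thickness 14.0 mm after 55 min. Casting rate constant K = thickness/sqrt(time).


K = 14.0 / sqrt(55) = 14.0 / 7.4162 = 1.888 mm/min^0.5

1.888


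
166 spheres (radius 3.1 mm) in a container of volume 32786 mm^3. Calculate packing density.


V_sphere = 4/3*pi*3.1^3 = 124.7882 mm^3
Total V = 166*124.7882 = 20714.8412 mm^3
PD = 20714.8412 / 32786 = 0.632

0.632


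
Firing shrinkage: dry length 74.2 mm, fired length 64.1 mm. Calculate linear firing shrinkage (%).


FS = (74.2 - 64.1) / 74.2 * 100 = 13.61%

13.61


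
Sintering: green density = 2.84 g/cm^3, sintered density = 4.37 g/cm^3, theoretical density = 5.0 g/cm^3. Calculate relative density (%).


Relative = 4.37 / 5.0 * 100 = 87.4%

87.4


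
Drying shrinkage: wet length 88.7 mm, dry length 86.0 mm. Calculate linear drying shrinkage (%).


DS = (88.7 - 86.0) / 88.7 * 100 = 3.04%

3.04


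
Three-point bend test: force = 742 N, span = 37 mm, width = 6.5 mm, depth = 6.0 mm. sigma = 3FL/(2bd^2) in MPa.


sigma = 3*742*37/(2*6.5*6.0^2) = 176.0 MPa

176.0


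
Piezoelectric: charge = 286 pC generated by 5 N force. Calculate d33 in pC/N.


d33 = 286 / 5 = 57.2 pC/N

57.2


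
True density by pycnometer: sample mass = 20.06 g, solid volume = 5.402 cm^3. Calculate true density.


TD = 20.06 / 5.402 = 3.713 g/cm^3

3.713


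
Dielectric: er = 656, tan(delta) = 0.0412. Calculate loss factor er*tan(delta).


Loss = 656 * 0.0412 = 27.027

27.027


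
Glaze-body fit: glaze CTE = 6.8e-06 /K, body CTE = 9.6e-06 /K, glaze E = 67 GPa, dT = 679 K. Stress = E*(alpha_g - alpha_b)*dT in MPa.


Stress = 67*1000*(6.8e-06 - 9.6e-06)*679 = -127.4 MPa

-127.4


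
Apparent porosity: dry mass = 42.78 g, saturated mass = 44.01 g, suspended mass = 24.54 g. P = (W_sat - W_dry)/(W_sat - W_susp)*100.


P = (44.01 - 42.78) / (44.01 - 24.54) * 100 = 1.23 / 19.47 * 100 = 6.3%

6.3


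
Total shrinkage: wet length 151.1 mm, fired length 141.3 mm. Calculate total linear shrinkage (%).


TS = (151.1 - 141.3) / 151.1 * 100 = 6.49%

6.49


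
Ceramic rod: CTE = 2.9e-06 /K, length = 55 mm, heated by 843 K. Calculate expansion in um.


dL = 2.9e-06 * 55 * 843 * 1000 = 134.459 um

134.459


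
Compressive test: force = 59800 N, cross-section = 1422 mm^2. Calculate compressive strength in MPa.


CS = 59800 / 1422 = 42.1 MPa

42.1


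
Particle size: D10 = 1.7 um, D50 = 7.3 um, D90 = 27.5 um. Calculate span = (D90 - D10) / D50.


Span = (27.5 - 1.7) / 7.3 = 25.8 / 7.3 = 3.534

3.534


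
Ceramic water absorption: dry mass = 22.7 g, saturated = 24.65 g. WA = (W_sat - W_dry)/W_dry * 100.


WA = (24.65 - 22.7) / 22.7 * 100 = 8.59%

8.59


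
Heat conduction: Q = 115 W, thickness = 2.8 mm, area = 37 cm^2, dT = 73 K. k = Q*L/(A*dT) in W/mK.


k = 115*2.8/1000/(37/10000*73) = 1.19 W/mK

1.19


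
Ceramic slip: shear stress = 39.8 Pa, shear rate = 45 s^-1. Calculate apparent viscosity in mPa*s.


eta = tau/gamma * 1000 = 39.8/45 * 1000 = 884.4 mPa*s

884.4


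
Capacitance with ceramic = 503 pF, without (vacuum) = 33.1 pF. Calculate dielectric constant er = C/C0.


er = 503 / 33.1 = 15.2

15.2


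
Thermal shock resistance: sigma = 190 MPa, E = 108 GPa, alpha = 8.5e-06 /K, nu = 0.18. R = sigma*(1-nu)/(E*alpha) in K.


R = 190*(1-0.18)/(108*1000*8.5e-06) = 170 K

170


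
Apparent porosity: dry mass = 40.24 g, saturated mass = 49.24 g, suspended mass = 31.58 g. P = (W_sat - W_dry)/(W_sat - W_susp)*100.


P = (49.24 - 40.24) / (49.24 - 31.58) * 100 = 9.0 / 17.66 * 100 = 51.0%

51.0


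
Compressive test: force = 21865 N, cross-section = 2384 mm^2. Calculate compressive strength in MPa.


CS = 21865 / 2384 = 9.2 MPa

9.2


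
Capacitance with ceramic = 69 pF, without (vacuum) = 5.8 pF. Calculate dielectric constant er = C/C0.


er = 69 / 5.8 = 11.9

11.9


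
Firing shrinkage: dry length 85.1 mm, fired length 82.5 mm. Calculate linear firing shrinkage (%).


FS = (85.1 - 82.5) / 85.1 * 100 = 3.06%

3.06


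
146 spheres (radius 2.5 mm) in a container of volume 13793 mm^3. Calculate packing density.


V_sphere = 4/3*pi*2.5^3 = 65.4498 mm^3
Total V = 146*65.4498 = 9555.6708 mm^3
PD = 9555.6708 / 13793 = 0.693

0.693


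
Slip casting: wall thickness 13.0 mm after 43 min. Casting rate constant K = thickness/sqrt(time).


K = 13.0 / sqrt(43) = 13.0 / 6.5574 = 1.982 mm/min^0.5

1.982


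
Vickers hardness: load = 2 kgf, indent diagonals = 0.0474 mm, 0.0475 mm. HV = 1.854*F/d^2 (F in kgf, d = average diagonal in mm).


d_avg = (0.0474+0.0475)/2 = 0.04745 mm
HV = 1.854*2/0.04745^2 = 1647

1647


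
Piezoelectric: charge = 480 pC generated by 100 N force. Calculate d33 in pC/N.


d33 = 480 / 100 = 4.8 pC/N

4.8


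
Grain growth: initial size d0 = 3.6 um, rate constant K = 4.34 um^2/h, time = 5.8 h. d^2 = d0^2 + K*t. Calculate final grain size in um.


d^2 = 3.6^2 + 4.34*5.8 = 38.132
d = sqrt(38.132) = 6.18 um

6.18


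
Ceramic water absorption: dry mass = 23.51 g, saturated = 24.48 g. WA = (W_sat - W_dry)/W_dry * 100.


WA = (24.48 - 23.51) / 23.51 * 100 = 4.13%

4.13


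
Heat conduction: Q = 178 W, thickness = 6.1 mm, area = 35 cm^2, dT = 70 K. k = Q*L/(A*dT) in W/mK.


k = 178*6.1/1000/(35/10000*70) = 4.43 W/mK

4.43


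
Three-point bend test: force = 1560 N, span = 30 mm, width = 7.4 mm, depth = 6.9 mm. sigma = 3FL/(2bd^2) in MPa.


sigma = 3*1560*30/(2*7.4*6.9^2) = 199.3 MPa

199.3


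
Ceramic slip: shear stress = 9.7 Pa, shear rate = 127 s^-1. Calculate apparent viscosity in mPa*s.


eta = tau/gamma * 1000 = 9.7/127 * 1000 = 76.4 mPa*s

76.4


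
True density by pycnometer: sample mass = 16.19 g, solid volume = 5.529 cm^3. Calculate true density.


TD = 16.19 / 5.529 = 2.928 g/cm^3

2.928


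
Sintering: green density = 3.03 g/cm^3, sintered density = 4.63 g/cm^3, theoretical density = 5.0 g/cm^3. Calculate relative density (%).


Relative = 4.63 / 5.0 * 100 = 92.6%

92.6


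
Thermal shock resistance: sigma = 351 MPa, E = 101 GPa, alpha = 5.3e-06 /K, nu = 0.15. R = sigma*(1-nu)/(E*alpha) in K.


R = 351*(1-0.15)/(101*1000*5.3e-06) = 557 K

557


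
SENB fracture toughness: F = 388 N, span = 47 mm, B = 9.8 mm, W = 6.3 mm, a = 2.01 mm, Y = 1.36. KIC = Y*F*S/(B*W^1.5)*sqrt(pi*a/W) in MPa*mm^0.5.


KIC = 1.36*388*47/(9.8*6.3^1.5)*sqrt(pi*2.01/6.3) = 160.23

160.23


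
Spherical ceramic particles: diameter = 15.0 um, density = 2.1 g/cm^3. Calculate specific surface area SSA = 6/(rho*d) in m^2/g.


SSA = 6 / (2.1 * 15.0) = 0.19 m^2/g

0.19
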